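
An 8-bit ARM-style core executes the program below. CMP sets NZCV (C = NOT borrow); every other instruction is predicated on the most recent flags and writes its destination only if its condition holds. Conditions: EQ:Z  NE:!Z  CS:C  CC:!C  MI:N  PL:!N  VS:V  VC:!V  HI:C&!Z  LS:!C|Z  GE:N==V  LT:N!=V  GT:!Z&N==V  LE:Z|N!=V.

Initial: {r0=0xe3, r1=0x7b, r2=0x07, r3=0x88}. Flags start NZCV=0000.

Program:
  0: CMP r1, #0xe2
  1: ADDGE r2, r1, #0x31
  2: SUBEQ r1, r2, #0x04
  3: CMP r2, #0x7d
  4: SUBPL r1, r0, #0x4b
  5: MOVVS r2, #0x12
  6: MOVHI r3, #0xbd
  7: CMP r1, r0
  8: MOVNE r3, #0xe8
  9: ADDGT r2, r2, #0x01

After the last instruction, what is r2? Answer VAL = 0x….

0: ✓ CMP  NZCV=1001
1: ✓ ADDGE  r2←0xac
2: · SUBEQ
3: ✓ CMP  NZCV=0011
4: ✓ SUBPL  r1←0x98
5: ✓ MOVVS  r2←0x12
6: ✓ MOVHI  r3←0xbd
7: ✓ CMP  NZCV=1000
8: ✓ MOVNE  r3←0xe8
9: · ADDGT

VAL = 0x12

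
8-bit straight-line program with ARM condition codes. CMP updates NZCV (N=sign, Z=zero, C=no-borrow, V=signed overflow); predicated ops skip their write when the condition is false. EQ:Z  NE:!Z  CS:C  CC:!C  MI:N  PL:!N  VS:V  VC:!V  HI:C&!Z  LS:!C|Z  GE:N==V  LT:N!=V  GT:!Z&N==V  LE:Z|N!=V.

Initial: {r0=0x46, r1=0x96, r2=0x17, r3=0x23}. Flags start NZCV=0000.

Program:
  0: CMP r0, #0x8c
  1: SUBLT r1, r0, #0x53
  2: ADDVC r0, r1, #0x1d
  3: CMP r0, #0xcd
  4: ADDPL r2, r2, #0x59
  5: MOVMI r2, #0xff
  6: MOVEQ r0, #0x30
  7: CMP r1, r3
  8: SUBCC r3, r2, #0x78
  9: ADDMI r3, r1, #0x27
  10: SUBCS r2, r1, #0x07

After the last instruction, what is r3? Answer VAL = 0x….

[0] flags=1001 → (cmp)
[1] flags=1001 LT?F → skip
[2] flags=1001 VC?F → skip
[3] flags=0000 → (cmp)
[4] flags=0000 PL?T → r2=0x70
[5] flags=0000 MI?F → skip
[6] flags=0000 EQ?F → skip
[7] flags=0011 → (cmp)
[8] flags=0011 CC?F → skip
[9] flags=0011 MI?F → skip
[10] flags=0011 CS?T → r2=0x8f

VAL = 0x23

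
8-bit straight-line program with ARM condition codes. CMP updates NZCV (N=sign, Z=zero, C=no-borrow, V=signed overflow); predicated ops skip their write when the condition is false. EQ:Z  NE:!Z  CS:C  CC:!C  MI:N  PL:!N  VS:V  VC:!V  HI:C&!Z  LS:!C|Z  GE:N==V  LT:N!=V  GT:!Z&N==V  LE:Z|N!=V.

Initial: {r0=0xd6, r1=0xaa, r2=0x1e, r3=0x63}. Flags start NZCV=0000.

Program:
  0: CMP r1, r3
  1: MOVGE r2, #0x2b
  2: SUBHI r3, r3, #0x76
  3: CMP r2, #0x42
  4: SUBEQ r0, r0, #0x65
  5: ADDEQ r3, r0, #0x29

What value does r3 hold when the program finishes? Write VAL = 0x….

0: ✓ CMP  NZCV=0011
1: · MOVGE
2: ✓ SUBHI  r3←0xed
3: ✓ CMP  NZCV=1000
4: · SUBEQ
5: · ADDEQ

VAL = 0xed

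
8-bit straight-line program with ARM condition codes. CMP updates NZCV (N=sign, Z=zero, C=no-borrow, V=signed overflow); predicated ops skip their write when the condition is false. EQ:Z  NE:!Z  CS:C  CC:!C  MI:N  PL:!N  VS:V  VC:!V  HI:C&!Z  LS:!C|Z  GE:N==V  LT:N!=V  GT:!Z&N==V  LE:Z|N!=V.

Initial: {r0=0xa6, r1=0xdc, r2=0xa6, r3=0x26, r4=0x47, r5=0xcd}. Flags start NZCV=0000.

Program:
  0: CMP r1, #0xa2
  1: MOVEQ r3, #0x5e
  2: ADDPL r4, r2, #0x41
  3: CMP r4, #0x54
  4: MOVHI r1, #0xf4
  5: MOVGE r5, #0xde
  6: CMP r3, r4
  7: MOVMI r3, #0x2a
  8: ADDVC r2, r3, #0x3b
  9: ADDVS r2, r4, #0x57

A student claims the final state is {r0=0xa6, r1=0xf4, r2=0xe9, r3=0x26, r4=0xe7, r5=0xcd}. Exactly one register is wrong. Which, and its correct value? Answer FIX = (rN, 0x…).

0: ✓ CMP  NZCV=0010
1: · MOVEQ
2: ✓ ADDPL  r4←0xe7
3: ✓ CMP  NZCV=1010
4: ✓ MOVHI  r1←0xf4
5: · MOVGE
6: ✓ CMP  NZCV=0000
7: · MOVMI
8: ✓ ADDVC  r2←0x61
9: · ADDVS

FIX = (r2, 0x61)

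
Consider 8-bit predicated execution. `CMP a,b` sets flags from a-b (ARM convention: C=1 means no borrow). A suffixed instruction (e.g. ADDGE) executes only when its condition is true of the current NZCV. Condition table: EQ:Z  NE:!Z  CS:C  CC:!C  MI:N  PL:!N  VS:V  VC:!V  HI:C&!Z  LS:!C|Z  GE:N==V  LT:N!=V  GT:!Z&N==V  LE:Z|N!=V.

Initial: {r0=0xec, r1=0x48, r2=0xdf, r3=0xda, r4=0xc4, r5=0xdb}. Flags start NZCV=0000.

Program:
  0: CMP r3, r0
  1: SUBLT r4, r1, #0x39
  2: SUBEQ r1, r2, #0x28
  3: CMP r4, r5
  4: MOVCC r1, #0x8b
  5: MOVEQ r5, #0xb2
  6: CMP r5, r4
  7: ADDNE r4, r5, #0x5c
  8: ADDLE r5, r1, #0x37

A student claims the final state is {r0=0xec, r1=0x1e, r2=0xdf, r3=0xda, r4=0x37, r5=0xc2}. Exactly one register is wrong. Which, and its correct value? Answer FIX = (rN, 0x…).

[0] flags=1000 → (cmp)
[1] flags=1000 LT?T → r4=0x0f
[2] flags=1000 EQ?F → skip
[3] flags=0000 → (cmp)
[4] flags=0000 CC?T → r1=0x8b
[5] flags=0000 EQ?F → skip
[6] flags=1010 → (cmp)
[7] flags=1010 NE?T → r4=0x37
[8] flags=1010 LE?T → r5=0xc2

FIX = (r1, 0x8b)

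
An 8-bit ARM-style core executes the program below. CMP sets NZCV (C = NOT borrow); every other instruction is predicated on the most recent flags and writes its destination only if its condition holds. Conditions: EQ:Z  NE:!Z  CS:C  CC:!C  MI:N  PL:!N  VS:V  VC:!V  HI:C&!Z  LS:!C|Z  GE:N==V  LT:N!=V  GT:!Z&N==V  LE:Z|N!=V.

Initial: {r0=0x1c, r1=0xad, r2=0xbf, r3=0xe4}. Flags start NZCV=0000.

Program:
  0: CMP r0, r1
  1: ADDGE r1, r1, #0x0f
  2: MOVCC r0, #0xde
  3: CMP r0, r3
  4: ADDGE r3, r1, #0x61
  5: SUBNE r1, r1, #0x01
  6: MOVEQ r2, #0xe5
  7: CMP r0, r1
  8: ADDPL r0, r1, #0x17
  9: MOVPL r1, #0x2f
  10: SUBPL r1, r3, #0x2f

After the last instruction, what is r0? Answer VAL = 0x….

0: ✓ CMP  NZCV=0000
1: ✓ ADDGE  r1←0xbc
2: ✓ MOVCC  r0←0xde
3: ✓ CMP  NZCV=1000
4: · ADDGE
5: ✓ SUBNE  r1←0xbb
6: · MOVEQ
7: ✓ CMP  NZCV=0010
8: ✓ ADDPL  r0←0xd2
9: ✓ MOVPL  r1←0x2f
10: ✓ SUBPL  r1←0xb5

VAL = 0xd2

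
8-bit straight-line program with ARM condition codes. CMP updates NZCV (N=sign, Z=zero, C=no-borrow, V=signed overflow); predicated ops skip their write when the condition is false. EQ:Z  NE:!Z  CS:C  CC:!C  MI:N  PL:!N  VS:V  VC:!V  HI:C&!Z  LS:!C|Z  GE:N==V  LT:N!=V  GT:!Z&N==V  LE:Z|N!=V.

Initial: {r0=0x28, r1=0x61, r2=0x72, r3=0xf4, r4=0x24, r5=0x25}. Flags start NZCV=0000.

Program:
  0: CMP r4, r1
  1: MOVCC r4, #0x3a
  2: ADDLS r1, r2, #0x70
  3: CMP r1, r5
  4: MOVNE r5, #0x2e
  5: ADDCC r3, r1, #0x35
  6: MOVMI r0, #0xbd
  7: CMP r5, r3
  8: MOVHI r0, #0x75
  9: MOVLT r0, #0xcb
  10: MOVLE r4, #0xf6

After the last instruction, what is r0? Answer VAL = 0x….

VAL = 0xbd

[0] flags=1000 → (cmp)
[1] flags=1000 CC?T → r4=0x3a
[2] flags=1000 LS?T → r1=0xe2
[3] flags=1010 → (cmp)
[4] flags=1010 NE?T → r5=0x2e
[5] flags=1010 CC?F → skip
[6] flags=1010 MI?T → r0=0xbd
[7] flags=0000 → (cmp)
[8] flags=0000 HI?F → skip
[9] flags=0000 LT?F → skip
[10] flags=0000 LE?F → skip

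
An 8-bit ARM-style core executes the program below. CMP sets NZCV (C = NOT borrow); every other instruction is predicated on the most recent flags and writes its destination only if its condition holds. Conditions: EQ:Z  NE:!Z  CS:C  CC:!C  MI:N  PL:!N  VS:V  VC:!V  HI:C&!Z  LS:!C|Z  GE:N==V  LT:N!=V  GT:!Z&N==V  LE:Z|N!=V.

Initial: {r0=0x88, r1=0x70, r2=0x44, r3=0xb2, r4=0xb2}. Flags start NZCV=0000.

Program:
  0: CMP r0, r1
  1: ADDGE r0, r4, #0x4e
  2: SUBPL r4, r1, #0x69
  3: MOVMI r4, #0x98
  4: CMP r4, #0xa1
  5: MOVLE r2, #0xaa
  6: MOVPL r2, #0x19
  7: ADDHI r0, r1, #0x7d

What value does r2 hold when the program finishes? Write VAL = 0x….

[0] flags=0011 → (cmp)
[1] flags=0011 GE?F → skip
[2] flags=0011 PL?T → r4=0x07
[3] flags=0011 MI?F → skip
[4] flags=0000 → (cmp)
[5] flags=0000 LE?F → skip
[6] flags=0000 PL?T → r2=0x19
[7] flags=0000 HI?F → skip

VAL = 0x19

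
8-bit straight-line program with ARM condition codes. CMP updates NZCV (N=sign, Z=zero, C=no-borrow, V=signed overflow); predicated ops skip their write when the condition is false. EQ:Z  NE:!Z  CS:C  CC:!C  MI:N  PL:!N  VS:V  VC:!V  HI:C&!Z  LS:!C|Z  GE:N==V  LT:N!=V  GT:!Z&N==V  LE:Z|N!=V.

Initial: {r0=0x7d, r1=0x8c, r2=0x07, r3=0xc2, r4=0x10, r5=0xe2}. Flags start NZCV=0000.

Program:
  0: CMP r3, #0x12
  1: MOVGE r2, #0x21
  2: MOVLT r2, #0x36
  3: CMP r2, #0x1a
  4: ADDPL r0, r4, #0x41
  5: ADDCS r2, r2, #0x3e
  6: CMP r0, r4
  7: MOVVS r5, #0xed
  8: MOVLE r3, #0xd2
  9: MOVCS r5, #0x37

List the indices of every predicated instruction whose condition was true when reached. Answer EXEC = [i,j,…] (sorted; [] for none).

[0] flags=1010 → (cmp)
[1] flags=1010 GE?F → skip
[2] flags=1010 LT?T → r2=0x36
[3] flags=0010 → (cmp)
[4] flags=0010 PL?T → r0=0x51
[5] flags=0010 CS?T → r2=0x74
[6] flags=0010 → (cmp)
[7] flags=0010 VS?F → skip
[8] flags=0010 LE?F → skip
[9] flags=0010 CS?T → r5=0x37

EXEC = [2,4,5,9]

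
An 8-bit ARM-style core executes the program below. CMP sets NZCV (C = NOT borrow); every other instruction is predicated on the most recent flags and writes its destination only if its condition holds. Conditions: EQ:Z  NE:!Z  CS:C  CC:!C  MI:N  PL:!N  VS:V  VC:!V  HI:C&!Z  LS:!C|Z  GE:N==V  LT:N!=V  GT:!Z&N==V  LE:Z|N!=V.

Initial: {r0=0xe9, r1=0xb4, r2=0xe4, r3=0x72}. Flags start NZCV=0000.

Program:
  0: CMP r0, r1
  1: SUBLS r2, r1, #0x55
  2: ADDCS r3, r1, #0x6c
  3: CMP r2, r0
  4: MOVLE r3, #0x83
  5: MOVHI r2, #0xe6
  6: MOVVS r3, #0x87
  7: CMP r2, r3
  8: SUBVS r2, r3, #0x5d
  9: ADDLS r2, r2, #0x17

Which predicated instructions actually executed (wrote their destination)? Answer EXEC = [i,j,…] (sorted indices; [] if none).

EXEC = [2,4]

[0] flags=0010 → (cmp)
[1] flags=0010 LS?F → skip
[2] flags=0010 CS?T → r3=0x20
[3] flags=1000 → (cmp)
[4] flags=1000 LE?T → r3=0x83
[5] flags=1000 HI?F → skip
[6] flags=1000 VS?F → skip
[7] flags=0010 → (cmp)
[8] flags=0010 VS?F → skip
[9] flags=0010 LS?F → skip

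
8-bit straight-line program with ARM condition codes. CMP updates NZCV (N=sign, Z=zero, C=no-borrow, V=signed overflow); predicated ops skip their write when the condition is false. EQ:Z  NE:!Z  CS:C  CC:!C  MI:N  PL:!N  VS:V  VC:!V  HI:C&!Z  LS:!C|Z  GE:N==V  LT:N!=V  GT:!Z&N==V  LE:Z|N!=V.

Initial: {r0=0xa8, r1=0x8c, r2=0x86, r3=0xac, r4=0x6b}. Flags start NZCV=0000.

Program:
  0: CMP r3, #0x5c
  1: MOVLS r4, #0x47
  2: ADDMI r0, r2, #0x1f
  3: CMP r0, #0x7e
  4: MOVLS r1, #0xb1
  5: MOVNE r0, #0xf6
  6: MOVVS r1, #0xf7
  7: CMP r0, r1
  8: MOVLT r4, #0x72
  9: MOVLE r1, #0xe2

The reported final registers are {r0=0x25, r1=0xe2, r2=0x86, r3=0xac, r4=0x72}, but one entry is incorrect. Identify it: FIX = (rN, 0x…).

FIX = (r0, 0xf6)

[0] flags=0011 → (cmp)
[1] flags=0011 LS?F → skip
[2] flags=0011 MI?F → skip
[3] flags=0011 → (cmp)
[4] flags=0011 LS?F → skip
[5] flags=0011 NE?T → r0=0xf6
[6] flags=0011 VS?T → r1=0xf7
[7] flags=1000 → (cmp)
[8] flags=1000 LT?T → r4=0x72
[9] flags=1000 LE?T → r1=0xe2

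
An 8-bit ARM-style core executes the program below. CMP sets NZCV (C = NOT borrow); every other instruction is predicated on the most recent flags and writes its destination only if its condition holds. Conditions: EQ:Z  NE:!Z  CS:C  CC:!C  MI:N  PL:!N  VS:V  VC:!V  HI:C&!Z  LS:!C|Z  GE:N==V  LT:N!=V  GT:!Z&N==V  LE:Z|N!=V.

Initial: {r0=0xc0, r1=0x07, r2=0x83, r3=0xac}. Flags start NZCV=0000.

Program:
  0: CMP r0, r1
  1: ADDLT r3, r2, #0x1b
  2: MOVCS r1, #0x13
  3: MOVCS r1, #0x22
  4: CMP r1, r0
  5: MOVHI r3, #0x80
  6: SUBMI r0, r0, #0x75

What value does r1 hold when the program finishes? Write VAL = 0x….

VAL = 0x22

0: ✓ CMP  NZCV=1010
1: ✓ ADDLT  r3←0x9e
2: ✓ MOVCS  r1←0x13
3: ✓ MOVCS  r1←0x22
4: ✓ CMP  NZCV=0000
5: · MOVHI
6: · SUBMI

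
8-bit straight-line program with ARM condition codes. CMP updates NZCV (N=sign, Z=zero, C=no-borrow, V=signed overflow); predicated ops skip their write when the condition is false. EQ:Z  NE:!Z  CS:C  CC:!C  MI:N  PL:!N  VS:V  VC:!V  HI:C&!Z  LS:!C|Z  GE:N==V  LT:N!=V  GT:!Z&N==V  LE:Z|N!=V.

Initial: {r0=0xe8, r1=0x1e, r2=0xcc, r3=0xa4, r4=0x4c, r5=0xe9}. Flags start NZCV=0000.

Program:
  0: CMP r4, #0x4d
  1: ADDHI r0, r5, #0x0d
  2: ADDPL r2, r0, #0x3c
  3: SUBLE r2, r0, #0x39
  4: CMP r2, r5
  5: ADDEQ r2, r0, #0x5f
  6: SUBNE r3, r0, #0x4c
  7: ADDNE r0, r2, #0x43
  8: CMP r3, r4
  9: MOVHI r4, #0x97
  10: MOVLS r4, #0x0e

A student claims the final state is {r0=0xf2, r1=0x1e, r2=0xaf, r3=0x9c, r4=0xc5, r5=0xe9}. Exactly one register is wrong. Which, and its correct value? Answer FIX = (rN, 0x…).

[0] flags=1000 → (cmp)
[1] flags=1000 HI?F → skip
[2] flags=1000 PL?F → skip
[3] flags=1000 LE?T → r2=0xaf
[4] flags=1000 → (cmp)
[5] flags=1000 EQ?F → skip
[6] flags=1000 NE?T → r3=0x9c
[7] flags=1000 NE?T → r0=0xf2
[8] flags=0011 → (cmp)
[9] flags=0011 HI?T → r4=0x97
[10] flags=0011 LS?F → skip

FIX = (r4, 0x97)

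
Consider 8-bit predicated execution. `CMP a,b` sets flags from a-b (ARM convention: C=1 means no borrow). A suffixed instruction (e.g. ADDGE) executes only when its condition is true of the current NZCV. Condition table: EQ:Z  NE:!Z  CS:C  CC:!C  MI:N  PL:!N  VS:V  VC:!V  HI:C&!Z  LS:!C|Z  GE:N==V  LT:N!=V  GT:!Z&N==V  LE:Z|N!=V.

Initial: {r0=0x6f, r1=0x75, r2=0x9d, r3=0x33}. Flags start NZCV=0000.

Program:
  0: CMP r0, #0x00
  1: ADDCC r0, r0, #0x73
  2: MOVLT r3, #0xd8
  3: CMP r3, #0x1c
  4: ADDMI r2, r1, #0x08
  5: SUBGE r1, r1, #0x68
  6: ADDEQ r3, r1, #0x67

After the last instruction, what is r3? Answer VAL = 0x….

[0] flags=0010 → (cmp)
[1] flags=0010 CC?F → skip
[2] flags=0010 LT?F → skip
[3] flags=0010 → (cmp)
[4] flags=0010 MI?F → skip
[5] flags=0010 GE?T → r1=0x0d
[6] flags=0010 EQ?F → skip

VAL = 0x33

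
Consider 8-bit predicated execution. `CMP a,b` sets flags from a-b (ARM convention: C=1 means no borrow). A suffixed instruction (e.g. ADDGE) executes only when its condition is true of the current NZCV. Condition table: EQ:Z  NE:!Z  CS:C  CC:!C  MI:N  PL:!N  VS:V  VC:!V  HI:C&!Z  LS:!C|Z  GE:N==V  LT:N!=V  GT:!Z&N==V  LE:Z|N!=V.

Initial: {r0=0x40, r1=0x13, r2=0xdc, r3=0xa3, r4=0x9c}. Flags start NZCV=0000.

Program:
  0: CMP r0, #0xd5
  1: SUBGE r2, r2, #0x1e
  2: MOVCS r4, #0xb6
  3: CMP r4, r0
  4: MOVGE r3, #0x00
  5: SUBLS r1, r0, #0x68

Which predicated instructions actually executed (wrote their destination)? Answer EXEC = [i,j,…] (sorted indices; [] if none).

0: ✓ CMP  NZCV=0000
1: ✓ SUBGE  r2←0xbe
2: · MOVCS
3: ✓ CMP  NZCV=0011
4: · MOVGE
5: · SUBLS

EXEC = [1]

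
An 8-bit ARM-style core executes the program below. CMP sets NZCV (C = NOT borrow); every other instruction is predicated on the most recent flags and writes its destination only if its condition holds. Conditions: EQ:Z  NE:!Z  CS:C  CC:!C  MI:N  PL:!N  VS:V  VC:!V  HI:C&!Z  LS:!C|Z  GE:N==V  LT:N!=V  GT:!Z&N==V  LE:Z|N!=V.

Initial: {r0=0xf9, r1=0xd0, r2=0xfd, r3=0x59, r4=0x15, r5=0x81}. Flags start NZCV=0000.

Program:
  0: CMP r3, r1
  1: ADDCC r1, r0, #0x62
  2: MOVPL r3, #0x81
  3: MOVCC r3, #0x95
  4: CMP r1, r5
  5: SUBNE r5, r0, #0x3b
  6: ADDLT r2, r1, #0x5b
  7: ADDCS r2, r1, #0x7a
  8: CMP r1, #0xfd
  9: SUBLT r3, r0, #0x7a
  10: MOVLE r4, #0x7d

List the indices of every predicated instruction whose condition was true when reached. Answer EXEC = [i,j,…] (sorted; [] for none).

[0] flags=1001 → (cmp)
[1] flags=1001 CC?T → r1=0x5b
[2] flags=1001 PL?F → skip
[3] flags=1001 CC?T → r3=0x95
[4] flags=1001 → (cmp)
[5] flags=1001 NE?T → r5=0xbe
[6] flags=1001 LT?F → skip
[7] flags=1001 CS?F → skip
[8] flags=0000 → (cmp)
[9] flags=0000 LT?F → skip
[10] flags=0000 LE?F → skip

EXEC = [1,3,5]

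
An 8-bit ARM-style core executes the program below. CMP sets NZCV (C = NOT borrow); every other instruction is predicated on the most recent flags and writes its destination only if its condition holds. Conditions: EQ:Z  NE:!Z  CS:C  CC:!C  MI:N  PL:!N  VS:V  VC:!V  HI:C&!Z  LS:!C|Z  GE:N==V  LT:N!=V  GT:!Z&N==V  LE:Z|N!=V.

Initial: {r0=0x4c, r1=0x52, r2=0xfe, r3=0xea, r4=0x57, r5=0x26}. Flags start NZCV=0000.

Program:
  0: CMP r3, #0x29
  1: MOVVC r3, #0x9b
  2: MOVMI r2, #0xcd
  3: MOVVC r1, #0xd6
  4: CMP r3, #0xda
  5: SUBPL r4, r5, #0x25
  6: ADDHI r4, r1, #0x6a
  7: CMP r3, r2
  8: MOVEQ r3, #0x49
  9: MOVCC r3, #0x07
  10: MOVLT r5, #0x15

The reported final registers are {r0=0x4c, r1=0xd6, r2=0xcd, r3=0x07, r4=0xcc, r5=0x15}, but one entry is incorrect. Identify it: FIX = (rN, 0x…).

0: ✓ CMP  NZCV=1010
1: ✓ MOVVC  r3←0x9b
2: ✓ MOVMI  r2←0xcd
3: ✓ MOVVC  r1←0xd6
4: ✓ CMP  NZCV=1000
5: · SUBPL
6: · ADDHI
7: ✓ CMP  NZCV=1000
8: · MOVEQ
9: ✓ MOVCC  r3←0x07
10: ✓ MOVLT  r5←0x15

FIX = (r4, 0x57)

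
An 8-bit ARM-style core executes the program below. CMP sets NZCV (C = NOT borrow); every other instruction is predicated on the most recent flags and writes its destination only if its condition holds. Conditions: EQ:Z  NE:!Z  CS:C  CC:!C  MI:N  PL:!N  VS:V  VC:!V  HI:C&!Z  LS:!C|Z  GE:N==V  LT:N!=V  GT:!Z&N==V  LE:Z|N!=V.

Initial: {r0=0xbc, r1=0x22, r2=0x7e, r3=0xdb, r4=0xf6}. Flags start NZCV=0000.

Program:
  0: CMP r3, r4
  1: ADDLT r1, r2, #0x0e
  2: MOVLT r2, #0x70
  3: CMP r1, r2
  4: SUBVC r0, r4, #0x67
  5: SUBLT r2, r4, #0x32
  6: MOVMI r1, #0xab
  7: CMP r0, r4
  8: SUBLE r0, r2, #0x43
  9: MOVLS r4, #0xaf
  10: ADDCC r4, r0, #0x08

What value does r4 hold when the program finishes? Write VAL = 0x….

0: ✓ CMP  NZCV=1000
1: ✓ ADDLT  r1←0x8c
2: ✓ MOVLT  r2←0x70
3: ✓ CMP  NZCV=0011
4: · SUBVC
5: ✓ SUBLT  r2←0xc4
6: · MOVMI
7: ✓ CMP  NZCV=1000
8: ✓ SUBLE  r0←0x81
9: ✓ MOVLS  r4←0xaf
10: ✓ ADDCC  r4←0x89

VAL = 0x89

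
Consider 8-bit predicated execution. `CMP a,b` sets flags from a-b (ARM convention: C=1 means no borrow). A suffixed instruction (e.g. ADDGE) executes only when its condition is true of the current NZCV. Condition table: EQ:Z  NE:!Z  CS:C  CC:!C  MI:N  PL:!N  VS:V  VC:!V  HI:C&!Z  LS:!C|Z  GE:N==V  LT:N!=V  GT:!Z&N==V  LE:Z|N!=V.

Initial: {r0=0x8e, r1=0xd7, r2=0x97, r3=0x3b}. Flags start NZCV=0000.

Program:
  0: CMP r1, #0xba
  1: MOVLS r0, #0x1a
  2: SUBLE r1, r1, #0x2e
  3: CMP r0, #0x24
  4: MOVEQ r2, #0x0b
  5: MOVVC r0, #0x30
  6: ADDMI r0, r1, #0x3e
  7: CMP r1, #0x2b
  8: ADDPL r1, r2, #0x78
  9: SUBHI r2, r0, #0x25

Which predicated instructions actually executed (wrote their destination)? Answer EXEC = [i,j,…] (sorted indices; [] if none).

EXEC = [9]

0: ✓ CMP  NZCV=0010
1: · MOVLS
2: · SUBLE
3: ✓ CMP  NZCV=0011
4: · MOVEQ
5: · MOVVC
6: · ADDMI
7: ✓ CMP  NZCV=1010
8: · ADDPL
9: ✓ SUBHI  r2←0x69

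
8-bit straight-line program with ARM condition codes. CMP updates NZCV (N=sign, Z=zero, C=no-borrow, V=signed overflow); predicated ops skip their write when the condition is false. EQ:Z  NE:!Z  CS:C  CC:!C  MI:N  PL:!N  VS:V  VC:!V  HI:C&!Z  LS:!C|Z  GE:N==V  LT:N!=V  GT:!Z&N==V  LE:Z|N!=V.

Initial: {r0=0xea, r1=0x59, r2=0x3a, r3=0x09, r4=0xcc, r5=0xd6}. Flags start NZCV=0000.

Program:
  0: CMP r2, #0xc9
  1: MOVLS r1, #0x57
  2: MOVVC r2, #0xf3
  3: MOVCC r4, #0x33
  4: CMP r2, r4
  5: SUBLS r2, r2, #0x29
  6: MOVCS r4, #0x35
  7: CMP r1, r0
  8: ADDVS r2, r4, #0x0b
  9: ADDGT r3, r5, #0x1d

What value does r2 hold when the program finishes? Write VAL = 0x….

0: ✓ CMP  NZCV=0000
1: ✓ MOVLS  r1←0x57
2: ✓ MOVVC  r2←0xf3
3: ✓ MOVCC  r4←0x33
4: ✓ CMP  NZCV=1010
5: · SUBLS
6: ✓ MOVCS  r4←0x35
7: ✓ CMP  NZCV=0000
8: · ADDVS
9: ✓ ADDGT  r3←0xf3

VAL = 0xf3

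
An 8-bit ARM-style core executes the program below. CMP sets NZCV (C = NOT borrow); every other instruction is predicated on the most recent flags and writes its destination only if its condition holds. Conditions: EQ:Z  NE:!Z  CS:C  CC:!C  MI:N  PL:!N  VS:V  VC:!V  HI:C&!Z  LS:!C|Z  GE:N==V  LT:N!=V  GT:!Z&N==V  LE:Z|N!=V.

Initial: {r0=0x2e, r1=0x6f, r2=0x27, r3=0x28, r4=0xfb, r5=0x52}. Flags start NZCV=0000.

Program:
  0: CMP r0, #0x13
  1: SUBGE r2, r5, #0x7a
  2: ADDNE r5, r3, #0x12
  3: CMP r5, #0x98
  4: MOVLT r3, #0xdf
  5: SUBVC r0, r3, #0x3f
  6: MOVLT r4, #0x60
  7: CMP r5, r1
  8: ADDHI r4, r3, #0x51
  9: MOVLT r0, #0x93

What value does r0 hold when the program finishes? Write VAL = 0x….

VAL = 0x93

[0] flags=0010 → (cmp)
[1] flags=0010 GE?T → r2=0xd8
[2] flags=0010 NE?T → r5=0x3a
[3] flags=1001 → (cmp)
[4] flags=1001 LT?F → skip
[5] flags=1001 VC?F → skip
[6] flags=1001 LT?F → skip
[7] flags=1000 → (cmp)
[8] flags=1000 HI?F → skip
[9] flags=1000 LT?T → r0=0x93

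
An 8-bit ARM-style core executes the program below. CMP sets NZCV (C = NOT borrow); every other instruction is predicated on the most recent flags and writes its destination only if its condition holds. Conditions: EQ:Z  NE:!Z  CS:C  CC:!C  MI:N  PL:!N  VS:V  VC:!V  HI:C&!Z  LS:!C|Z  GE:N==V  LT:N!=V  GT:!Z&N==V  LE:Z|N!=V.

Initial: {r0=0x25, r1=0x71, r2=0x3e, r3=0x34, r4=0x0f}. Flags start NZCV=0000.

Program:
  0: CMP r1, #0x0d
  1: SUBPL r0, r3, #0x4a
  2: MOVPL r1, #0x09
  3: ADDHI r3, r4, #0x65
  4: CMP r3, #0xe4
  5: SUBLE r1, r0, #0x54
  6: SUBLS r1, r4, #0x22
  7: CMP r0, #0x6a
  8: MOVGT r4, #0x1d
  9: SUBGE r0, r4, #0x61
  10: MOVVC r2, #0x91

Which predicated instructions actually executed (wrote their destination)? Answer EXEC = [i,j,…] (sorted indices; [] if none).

EXEC = [1,2,3,6,10]

0: ✓ CMP  NZCV=0010
1: ✓ SUBPL  r0←0xea
2: ✓ MOVPL  r1←0x09
3: ✓ ADDHI  r3←0x74
4: ✓ CMP  NZCV=1001
5: · SUBLE
6: ✓ SUBLS  r1←0xed
7: ✓ CMP  NZCV=1010
8: · MOVGT
9: · SUBGE
10: ✓ MOVVC  r2←0x91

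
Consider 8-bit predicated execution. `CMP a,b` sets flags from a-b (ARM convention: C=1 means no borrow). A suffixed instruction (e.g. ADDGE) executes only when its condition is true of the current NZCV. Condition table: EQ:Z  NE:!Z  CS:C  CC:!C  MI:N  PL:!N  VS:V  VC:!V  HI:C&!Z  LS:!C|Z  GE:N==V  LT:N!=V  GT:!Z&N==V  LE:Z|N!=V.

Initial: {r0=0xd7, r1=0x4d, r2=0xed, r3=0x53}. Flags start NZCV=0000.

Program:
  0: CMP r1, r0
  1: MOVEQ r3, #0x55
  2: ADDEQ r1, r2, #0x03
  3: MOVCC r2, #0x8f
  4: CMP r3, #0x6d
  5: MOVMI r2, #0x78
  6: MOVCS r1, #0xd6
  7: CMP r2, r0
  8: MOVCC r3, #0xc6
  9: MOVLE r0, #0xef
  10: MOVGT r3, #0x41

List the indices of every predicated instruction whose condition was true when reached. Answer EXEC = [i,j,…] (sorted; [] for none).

EXEC = [3,5,8,10]

[0] flags=0000 → (cmp)
[1] flags=0000 EQ?F → skip
[2] flags=0000 EQ?F → skip
[3] flags=0000 CC?T → r2=0x8f
[4] flags=1000 → (cmp)
[5] flags=1000 MI?T → r2=0x78
[6] flags=1000 CS?F → skip
[7] flags=1001 → (cmp)
[8] flags=1001 CC?T → r3=0xc6
[9] flags=1001 LE?F → skip
[10] flags=1001 GT?T → r3=0x41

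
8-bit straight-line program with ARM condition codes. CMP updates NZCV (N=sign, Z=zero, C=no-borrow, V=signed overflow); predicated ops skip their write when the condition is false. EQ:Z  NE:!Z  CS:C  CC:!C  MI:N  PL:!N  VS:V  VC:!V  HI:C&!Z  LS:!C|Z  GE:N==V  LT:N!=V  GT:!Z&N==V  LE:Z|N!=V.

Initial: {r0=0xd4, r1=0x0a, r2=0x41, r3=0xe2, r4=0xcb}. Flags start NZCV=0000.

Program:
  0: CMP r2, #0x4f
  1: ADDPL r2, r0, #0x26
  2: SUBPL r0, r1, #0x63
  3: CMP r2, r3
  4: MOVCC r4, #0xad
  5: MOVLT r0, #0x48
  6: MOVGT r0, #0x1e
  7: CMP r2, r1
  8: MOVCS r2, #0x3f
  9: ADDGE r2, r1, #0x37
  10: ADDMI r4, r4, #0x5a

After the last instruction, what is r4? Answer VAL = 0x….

VAL = 0xad

[0] flags=1000 → (cmp)
[1] flags=1000 PL?F → skip
[2] flags=1000 PL?F → skip
[3] flags=0000 → (cmp)
[4] flags=0000 CC?T → r4=0xad
[5] flags=0000 LT?F → skip
[6] flags=0000 GT?T → r0=0x1e
[7] flags=0010 → (cmp)
[8] flags=0010 CS?T → r2=0x3f
[9] flags=0010 GE?T → r2=0x41
[10] flags=0010 MI?F → skip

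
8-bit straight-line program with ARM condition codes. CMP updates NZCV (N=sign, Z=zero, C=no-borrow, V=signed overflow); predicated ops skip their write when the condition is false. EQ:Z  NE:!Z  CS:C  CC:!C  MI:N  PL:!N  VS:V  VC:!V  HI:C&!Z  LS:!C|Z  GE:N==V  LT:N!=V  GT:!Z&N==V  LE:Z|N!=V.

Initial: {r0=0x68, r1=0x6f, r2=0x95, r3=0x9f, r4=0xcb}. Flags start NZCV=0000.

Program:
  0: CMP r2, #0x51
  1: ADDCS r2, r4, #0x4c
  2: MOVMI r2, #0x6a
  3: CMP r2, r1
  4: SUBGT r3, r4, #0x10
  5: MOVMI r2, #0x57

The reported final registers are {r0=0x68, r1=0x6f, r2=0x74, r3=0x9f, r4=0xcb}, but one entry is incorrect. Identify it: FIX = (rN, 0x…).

FIX = (r2, 0x57)

[0] flags=0011 → (cmp)
[1] flags=0011 CS?T → r2=0x17
[2] flags=0011 MI?F → skip
[3] flags=1000 → (cmp)
[4] flags=1000 GT?F → skip
[5] flags=1000 MI?T → r2=0x57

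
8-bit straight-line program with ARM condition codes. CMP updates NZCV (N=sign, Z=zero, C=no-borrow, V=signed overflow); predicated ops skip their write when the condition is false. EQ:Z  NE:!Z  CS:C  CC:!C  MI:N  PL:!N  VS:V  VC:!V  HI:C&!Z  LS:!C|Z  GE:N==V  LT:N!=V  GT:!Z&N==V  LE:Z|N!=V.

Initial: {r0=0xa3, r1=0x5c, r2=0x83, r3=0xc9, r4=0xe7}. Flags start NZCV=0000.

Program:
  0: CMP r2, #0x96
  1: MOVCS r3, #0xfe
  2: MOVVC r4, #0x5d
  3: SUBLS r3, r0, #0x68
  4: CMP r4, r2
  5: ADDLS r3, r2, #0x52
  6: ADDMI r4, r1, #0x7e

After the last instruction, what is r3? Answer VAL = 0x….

0: ✓ CMP  NZCV=1000
1: · MOVCS
2: ✓ MOVVC  r4←0x5d
3: ✓ SUBLS  r3←0x3b
4: ✓ CMP  NZCV=1001
5: ✓ ADDLS  r3←0xd5
6: ✓ ADDMI  r4←0xda

VAL = 0xd5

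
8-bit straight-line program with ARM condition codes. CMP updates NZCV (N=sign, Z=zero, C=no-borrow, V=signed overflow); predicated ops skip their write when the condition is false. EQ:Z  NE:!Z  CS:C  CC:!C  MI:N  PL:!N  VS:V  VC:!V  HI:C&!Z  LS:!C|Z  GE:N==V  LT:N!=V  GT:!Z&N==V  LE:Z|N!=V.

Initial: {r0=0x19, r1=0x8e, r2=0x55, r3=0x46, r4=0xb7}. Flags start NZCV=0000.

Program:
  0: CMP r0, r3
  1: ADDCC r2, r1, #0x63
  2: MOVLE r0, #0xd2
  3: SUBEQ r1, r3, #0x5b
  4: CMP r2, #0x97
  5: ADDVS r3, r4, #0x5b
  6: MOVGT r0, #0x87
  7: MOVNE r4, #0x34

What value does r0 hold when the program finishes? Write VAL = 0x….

[0] flags=1000 → (cmp)
[1] flags=1000 CC?T → r2=0xf1
[2] flags=1000 LE?T → r0=0xd2
[3] flags=1000 EQ?F → skip
[4] flags=0010 → (cmp)
[5] flags=0010 VS?F → skip
[6] flags=0010 GT?T → r0=0x87
[7] flags=0010 NE?T → r4=0x34

VAL = 0x87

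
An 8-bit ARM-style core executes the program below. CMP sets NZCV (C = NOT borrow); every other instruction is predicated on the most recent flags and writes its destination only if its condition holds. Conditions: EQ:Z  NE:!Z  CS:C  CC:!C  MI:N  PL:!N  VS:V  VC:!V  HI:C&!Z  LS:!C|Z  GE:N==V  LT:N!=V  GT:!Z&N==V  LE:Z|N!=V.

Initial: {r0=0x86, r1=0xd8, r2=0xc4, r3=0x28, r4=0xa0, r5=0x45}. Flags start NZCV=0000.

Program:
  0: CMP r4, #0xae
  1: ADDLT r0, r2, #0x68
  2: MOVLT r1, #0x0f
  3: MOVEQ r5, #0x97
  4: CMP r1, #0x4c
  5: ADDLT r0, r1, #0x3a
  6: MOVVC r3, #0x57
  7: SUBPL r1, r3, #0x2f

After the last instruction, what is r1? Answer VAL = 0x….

0: ✓ CMP  NZCV=1000
1: ✓ ADDLT  r0←0x2c
2: ✓ MOVLT  r1←0x0f
3: · MOVEQ
4: ✓ CMP  NZCV=1000
5: ✓ ADDLT  r0←0x49
6: ✓ MOVVC  r3←0x57
7: · SUBPL

VAL = 0x0f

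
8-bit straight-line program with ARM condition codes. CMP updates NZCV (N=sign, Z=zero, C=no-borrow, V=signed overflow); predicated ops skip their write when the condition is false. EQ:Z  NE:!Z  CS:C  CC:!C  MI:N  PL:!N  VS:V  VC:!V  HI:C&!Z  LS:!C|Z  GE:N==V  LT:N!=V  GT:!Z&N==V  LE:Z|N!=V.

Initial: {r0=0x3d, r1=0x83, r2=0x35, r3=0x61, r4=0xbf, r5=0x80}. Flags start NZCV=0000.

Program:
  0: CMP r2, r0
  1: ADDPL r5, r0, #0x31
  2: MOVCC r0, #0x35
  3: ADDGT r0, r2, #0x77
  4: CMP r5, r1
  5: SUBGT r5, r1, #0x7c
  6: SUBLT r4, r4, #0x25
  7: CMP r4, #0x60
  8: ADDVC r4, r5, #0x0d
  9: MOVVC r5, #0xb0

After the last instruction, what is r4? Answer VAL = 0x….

VAL = 0x9a

0: ✓ CMP  NZCV=1000
1: · ADDPL
2: ✓ MOVCC  r0←0x35
3: · ADDGT
4: ✓ CMP  NZCV=1000
5: · SUBGT
6: ✓ SUBLT  r4←0x9a
7: ✓ CMP  NZCV=0011
8: · ADDVC
9: · MOVVC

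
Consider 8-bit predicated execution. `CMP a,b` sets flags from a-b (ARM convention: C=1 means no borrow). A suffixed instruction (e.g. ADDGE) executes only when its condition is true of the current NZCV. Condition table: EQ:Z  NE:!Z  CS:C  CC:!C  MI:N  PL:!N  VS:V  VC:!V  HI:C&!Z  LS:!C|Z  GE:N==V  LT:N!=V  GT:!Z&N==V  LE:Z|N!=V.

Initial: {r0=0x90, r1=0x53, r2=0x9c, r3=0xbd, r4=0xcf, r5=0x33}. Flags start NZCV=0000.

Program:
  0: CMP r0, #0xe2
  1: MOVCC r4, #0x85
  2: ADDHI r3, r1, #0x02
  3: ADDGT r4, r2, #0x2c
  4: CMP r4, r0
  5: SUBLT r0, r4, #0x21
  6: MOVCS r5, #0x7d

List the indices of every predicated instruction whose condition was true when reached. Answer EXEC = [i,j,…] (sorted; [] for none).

[0] flags=1000 → (cmp)
[1] flags=1000 CC?T → r4=0x85
[2] flags=1000 HI?F → skip
[3] flags=1000 GT?F → skip
[4] flags=1000 → (cmp)
[5] flags=1000 LT?T → r0=0x64
[6] flags=1000 CS?F → skip

EXEC = [1,5]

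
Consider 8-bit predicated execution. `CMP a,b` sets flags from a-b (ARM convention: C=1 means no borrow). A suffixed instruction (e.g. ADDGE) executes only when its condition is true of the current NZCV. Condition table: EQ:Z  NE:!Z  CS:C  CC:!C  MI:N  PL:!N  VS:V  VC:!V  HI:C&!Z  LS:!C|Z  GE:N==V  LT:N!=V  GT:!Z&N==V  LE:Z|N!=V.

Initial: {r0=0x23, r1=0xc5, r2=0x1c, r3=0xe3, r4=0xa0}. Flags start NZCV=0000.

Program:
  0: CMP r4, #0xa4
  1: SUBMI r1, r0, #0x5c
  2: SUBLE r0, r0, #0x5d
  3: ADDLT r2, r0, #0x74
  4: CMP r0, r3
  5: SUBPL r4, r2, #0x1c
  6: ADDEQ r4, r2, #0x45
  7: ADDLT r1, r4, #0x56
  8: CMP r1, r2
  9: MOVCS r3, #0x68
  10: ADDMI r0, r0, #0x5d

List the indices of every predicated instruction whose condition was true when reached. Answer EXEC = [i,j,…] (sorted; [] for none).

[0] flags=1000 → (cmp)
[1] flags=1000 MI?T → r1=0xc7
[2] flags=1000 LE?T → r0=0xc6
[3] flags=1000 LT?T → r2=0x3a
[4] flags=1000 → (cmp)
[5] flags=1000 PL?F → skip
[6] flags=1000 EQ?F → skip
[7] flags=1000 LT?T → r1=0xf6
[8] flags=1010 → (cmp)
[9] flags=1010 CS?T → r3=0x68
[10] flags=1010 MI?T → r0=0x23

EXEC = [1,2,3,7,9,10]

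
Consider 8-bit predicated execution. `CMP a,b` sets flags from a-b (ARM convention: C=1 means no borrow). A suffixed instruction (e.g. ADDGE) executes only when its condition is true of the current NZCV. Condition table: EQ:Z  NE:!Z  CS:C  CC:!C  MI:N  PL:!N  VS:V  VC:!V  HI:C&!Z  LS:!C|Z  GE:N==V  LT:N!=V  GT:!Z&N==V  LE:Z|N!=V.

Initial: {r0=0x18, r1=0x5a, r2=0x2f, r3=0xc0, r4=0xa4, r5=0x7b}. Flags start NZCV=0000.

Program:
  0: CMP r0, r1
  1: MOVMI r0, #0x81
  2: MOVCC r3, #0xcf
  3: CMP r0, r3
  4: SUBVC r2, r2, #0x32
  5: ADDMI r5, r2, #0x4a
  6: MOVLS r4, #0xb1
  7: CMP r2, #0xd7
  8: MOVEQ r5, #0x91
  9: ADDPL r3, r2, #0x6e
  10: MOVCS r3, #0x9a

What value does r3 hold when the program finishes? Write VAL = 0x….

VAL = 0x9a

[0] flags=1000 → (cmp)
[1] flags=1000 MI?T → r0=0x81
[2] flags=1000 CC?T → r3=0xcf
[3] flags=1000 → (cmp)
[4] flags=1000 VC?T → r2=0xfd
[5] flags=1000 MI?T → r5=0x47
[6] flags=1000 LS?T → r4=0xb1
[7] flags=0010 → (cmp)
[8] flags=0010 EQ?F → skip
[9] flags=0010 PL?T → r3=0x6b
[10] flags=0010 CS?T → r3=0x9a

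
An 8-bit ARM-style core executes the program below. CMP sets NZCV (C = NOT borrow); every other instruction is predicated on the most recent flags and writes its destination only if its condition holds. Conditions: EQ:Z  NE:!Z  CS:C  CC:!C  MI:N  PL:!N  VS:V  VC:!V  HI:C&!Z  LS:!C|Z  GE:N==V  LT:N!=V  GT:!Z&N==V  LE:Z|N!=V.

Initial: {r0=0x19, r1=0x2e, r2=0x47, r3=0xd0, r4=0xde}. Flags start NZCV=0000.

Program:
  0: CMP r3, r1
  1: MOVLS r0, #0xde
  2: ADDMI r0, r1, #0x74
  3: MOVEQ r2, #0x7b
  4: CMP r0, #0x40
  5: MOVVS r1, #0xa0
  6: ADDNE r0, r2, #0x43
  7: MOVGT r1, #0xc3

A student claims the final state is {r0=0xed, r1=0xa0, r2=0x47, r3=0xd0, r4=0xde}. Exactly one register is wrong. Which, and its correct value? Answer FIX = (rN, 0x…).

0: ✓ CMP  NZCV=1010
1: · MOVLS
2: ✓ ADDMI  r0←0xa2
3: · MOVEQ
4: ✓ CMP  NZCV=0011
5: ✓ MOVVS  r1←0xa0
6: ✓ ADDNE  r0←0x8a
7: · MOVGT

FIX = (r0, 0x8a)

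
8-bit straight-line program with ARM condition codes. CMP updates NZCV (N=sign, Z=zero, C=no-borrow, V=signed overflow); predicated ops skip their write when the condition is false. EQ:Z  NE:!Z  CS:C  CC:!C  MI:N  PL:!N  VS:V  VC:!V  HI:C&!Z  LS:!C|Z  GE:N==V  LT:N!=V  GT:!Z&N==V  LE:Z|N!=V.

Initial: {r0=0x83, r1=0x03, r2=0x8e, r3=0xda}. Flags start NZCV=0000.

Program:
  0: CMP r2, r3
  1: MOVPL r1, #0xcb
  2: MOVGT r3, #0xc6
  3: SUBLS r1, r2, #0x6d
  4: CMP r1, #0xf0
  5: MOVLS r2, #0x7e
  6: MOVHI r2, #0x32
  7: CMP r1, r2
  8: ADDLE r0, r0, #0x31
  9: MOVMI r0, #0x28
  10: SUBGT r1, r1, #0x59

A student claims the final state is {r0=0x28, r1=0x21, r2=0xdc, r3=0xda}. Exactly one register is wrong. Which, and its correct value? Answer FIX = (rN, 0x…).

FIX = (r2, 0x7e)

0: ✓ CMP  NZCV=1000
1: · MOVPL
2: · MOVGT
3: ✓ SUBLS  r1←0x21
4: ✓ CMP  NZCV=0000
5: ✓ MOVLS  r2←0x7e
6: · MOVHI
7: ✓ CMP  NZCV=1000
8: ✓ ADDLE  r0←0xb4
9: ✓ MOVMI  r0←0x28
10: · SUBGT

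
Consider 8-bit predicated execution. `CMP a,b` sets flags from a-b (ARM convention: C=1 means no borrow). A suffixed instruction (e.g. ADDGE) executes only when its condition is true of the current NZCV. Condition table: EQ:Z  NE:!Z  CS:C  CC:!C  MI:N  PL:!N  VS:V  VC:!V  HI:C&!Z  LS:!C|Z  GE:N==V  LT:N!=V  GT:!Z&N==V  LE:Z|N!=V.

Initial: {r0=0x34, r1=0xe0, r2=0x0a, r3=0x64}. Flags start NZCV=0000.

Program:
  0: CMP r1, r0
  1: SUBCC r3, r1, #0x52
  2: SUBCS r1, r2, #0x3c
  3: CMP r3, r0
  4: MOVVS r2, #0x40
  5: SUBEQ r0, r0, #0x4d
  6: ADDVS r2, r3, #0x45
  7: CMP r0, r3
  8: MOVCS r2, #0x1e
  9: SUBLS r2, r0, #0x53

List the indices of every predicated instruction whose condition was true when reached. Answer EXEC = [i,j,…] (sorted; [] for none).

EXEC = [2,9]

[0] flags=1010 → (cmp)
[1] flags=1010 CC?F → skip
[2] flags=1010 CS?T → r1=0xce
[3] flags=0010 → (cmp)
[4] flags=0010 VS?F → skip
[5] flags=0010 EQ?F → skip
[6] flags=0010 VS?F → skip
[7] flags=1000 → (cmp)
[8] flags=1000 CS?F → skip
[9] flags=1000 LS?T → r2=0xe1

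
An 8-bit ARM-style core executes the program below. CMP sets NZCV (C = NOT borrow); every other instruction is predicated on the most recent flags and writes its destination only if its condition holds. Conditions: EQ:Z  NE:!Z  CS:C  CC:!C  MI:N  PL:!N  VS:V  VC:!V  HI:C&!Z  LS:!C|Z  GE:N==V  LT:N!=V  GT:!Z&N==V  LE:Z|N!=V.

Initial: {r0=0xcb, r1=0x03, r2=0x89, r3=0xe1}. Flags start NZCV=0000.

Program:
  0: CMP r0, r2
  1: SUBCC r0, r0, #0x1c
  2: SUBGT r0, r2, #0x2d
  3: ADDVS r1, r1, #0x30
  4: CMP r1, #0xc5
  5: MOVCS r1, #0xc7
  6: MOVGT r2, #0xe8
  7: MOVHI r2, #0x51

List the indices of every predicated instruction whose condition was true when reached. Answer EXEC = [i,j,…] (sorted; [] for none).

EXEC = [2,6]

0: ✓ CMP  NZCV=0010
1: · SUBCC
2: ✓ SUBGT  r0←0x5c
3: · ADDVS
4: ✓ CMP  NZCV=0000
5: · MOVCS
6: ✓ MOVGT  r2←0xe8
7: · MOVHI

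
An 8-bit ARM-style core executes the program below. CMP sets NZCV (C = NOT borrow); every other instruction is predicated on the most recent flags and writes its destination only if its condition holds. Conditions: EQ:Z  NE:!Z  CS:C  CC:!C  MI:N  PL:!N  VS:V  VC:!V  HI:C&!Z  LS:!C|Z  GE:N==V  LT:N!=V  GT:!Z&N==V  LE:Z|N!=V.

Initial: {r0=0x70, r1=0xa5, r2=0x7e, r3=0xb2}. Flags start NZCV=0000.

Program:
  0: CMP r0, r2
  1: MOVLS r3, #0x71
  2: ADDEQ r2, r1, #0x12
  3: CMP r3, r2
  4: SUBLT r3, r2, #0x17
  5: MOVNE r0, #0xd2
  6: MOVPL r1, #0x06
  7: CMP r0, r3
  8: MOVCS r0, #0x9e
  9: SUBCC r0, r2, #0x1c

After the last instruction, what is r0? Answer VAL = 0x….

[0] flags=1000 → (cmp)
[1] flags=1000 LS?T → r3=0x71
[2] flags=1000 EQ?F → skip
[3] flags=1000 → (cmp)
[4] flags=1000 LT?T → r3=0x67
[5] flags=1000 NE?T → r0=0xd2
[6] flags=1000 PL?F → skip
[7] flags=0011 → (cmp)
[8] flags=0011 CS?T → r0=0x9e
[9] flags=0011 CC?F → skip

VAL = 0x9e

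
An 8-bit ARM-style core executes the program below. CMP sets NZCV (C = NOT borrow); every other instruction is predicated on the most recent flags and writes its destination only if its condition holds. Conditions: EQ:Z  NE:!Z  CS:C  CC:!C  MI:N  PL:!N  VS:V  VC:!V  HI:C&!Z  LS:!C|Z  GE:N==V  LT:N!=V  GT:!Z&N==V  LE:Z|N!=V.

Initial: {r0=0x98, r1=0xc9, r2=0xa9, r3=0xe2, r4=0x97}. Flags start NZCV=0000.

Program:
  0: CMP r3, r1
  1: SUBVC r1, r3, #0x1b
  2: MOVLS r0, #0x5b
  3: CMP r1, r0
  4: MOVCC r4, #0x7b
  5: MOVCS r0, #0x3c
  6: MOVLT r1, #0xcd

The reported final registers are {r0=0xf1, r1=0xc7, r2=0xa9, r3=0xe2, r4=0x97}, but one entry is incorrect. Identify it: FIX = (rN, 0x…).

0: ✓ CMP  NZCV=0010
1: ✓ SUBVC  r1←0xc7
2: · MOVLS
3: ✓ CMP  NZCV=0010
4: · MOVCC
5: ✓ MOVCS  r0←0x3c
6: · MOVLT

FIX = (r0, 0x3c)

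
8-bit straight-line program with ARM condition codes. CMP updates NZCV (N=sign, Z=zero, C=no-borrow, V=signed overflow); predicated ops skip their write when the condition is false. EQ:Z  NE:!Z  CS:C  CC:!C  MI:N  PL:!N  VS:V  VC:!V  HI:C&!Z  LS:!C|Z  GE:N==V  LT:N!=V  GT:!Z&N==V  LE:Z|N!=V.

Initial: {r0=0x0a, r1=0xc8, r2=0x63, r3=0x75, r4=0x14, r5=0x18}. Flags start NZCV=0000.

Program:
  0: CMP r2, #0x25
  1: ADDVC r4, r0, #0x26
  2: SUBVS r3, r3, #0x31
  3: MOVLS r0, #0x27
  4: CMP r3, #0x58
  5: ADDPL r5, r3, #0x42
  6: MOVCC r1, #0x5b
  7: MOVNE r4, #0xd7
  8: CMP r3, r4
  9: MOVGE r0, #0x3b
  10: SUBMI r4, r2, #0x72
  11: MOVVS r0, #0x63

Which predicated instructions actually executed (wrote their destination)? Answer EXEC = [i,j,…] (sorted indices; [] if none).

0: ✓ CMP  NZCV=0010
1: ✓ ADDVC  r4←0x30
2: · SUBVS
3: · MOVLS
4: ✓ CMP  NZCV=0010
5: ✓ ADDPL  r5←0xb7
6: · MOVCC
7: ✓ MOVNE  r4←0xd7
8: ✓ CMP  NZCV=1001
9: ✓ MOVGE  r0←0x3b
10: ✓ SUBMI  r4←0xf1
11: ✓ MOVVS  r0←0x63

EXEC = [1,5,7,9,10,11]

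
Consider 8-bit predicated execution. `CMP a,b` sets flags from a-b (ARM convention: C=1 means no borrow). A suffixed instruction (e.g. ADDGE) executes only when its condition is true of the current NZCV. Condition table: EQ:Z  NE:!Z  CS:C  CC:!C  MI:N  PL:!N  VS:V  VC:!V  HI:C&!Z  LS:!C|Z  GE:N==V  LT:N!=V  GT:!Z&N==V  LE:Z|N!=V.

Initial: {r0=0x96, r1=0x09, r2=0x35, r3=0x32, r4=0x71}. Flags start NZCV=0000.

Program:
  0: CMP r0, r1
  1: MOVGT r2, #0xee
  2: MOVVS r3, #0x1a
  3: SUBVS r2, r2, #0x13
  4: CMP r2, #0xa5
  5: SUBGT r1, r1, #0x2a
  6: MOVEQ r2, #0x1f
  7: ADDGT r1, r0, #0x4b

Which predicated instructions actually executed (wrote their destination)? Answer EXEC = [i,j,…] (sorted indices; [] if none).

EXEC = [5,7]

0: ✓ CMP  NZCV=1010
1: · MOVGT
2: · MOVVS
3: · SUBVS
4: ✓ CMP  NZCV=1001
5: ✓ SUBGT  r1←0xdf
6: · MOVEQ
7: ✓ ADDGT  r1←0xe1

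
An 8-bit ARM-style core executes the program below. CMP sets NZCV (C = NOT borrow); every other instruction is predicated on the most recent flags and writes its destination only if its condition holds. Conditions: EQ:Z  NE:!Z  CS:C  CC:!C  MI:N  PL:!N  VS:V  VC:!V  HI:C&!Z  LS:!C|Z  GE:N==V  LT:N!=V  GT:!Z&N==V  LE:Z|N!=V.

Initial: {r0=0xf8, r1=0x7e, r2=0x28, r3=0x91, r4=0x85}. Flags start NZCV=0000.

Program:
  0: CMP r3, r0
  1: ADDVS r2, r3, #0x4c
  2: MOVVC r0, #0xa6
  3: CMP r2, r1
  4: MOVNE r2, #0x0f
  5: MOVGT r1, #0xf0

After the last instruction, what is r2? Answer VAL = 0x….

[0] flags=1000 → (cmp)
[1] flags=1000 VS?F → skip
[2] flags=1000 VC?T → r0=0xa6
[3] flags=1000 → (cmp)
[4] flags=1000 NE?T → r2=0x0f
[5] flags=1000 GT?F → skip

VAL = 0x0f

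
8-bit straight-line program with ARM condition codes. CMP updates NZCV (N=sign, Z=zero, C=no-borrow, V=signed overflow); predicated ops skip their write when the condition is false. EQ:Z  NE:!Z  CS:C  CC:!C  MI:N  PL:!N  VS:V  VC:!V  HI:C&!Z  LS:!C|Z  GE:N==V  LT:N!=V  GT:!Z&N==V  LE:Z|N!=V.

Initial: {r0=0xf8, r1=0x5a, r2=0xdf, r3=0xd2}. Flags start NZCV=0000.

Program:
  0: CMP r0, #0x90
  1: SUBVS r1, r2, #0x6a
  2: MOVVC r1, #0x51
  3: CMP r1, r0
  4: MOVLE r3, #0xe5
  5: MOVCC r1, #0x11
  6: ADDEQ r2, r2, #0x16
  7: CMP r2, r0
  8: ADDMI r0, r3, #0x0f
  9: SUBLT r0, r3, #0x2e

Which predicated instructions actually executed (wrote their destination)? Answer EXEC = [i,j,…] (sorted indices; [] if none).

[0] flags=0010 → (cmp)
[1] flags=0010 VS?F → skip
[2] flags=0010 VC?T → r1=0x51
[3] flags=0000 → (cmp)
[4] flags=0000 LE?F → skip
[5] flags=0000 CC?T → r1=0x11
[6] flags=0000 EQ?F → skip
[7] flags=1000 → (cmp)
[8] flags=1000 MI?T → r0=0xe1
[9] flags=1000 LT?T → r0=0xa4

EXEC = [2,5,8,9]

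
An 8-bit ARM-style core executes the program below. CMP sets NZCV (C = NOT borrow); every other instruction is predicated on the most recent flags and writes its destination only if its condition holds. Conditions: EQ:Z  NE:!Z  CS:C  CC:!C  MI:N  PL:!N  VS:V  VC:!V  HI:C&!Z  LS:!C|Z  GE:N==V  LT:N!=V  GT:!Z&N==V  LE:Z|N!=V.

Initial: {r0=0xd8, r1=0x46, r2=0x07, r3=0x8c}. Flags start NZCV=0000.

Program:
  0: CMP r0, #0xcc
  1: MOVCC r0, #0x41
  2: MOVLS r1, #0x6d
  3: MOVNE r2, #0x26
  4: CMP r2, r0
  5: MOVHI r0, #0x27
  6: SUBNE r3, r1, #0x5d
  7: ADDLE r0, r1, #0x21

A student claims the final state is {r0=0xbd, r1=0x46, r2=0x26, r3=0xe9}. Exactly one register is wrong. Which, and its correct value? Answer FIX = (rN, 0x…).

0: ✓ CMP  NZCV=0010
1: · MOVCC
2: · MOVLS
3: ✓ MOVNE  r2←0x26
4: ✓ CMP  NZCV=0000
5: · MOVHI
6: ✓ SUBNE  r3←0xe9
7: · ADDLE

FIX = (r0, 0xd8)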